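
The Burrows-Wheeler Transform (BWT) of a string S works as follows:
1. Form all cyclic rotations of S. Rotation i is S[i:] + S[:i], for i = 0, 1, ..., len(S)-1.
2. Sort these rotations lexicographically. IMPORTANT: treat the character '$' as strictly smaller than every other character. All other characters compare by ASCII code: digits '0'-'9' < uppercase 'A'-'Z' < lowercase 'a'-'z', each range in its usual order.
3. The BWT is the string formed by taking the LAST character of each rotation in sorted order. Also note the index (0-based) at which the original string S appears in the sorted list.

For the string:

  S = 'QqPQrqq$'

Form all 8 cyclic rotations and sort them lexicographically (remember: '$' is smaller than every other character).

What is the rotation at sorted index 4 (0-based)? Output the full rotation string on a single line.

All 8 rotations (rotation i = S[i:]+S[:i]):
  rot[0] = QqPQrqq$
  rot[1] = qPQrqq$Q
  rot[2] = PQrqq$Qq
  rot[3] = Qrqq$QqP
  rot[4] = rqq$QqPQ
  rot[5] = qq$QqPQr
  rot[6] = q$QqPQrq
  rot[7] = $QqPQrqq
Sorted (with $ < everything):
  sorted[0] = $QqPQrqq
  sorted[1] = PQrqq$Qq
  sorted[2] = QqPQrqq$
  sorted[3] = Qrqq$QqP
  sorted[4] = q$QqPQrq
  sorted[5] = qPQrqq$Q
  sorted[6] = qq$QqPQr
  sorted[7] = rqq$QqPQ
sorted[4] = q$QqPQrq

Answer: q$QqPQrq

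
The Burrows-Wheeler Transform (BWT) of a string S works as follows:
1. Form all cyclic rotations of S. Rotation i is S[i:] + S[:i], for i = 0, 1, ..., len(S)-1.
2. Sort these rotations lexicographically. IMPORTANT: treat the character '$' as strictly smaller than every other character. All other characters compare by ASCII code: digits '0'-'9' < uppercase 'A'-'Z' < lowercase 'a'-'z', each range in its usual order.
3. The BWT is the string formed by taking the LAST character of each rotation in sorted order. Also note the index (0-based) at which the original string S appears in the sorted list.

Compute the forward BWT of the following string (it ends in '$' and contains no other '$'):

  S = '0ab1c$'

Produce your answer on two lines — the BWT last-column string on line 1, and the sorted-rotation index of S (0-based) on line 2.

All 6 rotations (rotation i = S[i:]+S[:i]):
  rot[0] = 0ab1c$
  rot[1] = ab1c$0
  rot[2] = b1c$0a
  rot[3] = 1c$0ab
  rot[4] = c$0ab1
  rot[5] = $0ab1c
Sorted (with $ < everything):
  sorted[0] = $0ab1c  (last char: 'c')
  sorted[1] = 0ab1c$  (last char: '$')
  sorted[2] = 1c$0ab  (last char: 'b')
  sorted[3] = ab1c$0  (last char: '0')
  sorted[4] = b1c$0a  (last char: 'a')
  sorted[5] = c$0ab1  (last char: '1')
Last column: c$b0a1
Original string S is at sorted index 1

Answer: c$b0a1
1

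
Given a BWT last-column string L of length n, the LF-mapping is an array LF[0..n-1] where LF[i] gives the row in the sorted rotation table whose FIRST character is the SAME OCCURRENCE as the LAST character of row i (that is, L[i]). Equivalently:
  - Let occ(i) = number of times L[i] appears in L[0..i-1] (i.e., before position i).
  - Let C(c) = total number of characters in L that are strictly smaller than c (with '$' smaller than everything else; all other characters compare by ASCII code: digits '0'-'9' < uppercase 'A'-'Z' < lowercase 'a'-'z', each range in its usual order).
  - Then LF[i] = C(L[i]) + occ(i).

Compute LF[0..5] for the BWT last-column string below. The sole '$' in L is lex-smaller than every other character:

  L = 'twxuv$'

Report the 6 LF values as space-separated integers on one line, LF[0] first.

Answer: 1 4 5 2 3 0

Derivation:
Char counts: '$':1, 't':1, 'u':1, 'v':1, 'w':1, 'x':1
C (first-col start): C('$')=0, C('t')=1, C('u')=2, C('v')=3, C('w')=4, C('x')=5
L[0]='t': occ=0, LF[0]=C('t')+0=1+0=1
L[1]='w': occ=0, LF[1]=C('w')+0=4+0=4
L[2]='x': occ=0, LF[2]=C('x')+0=5+0=5
L[3]='u': occ=0, LF[3]=C('u')+0=2+0=2
L[4]='v': occ=0, LF[4]=C('v')+0=3+0=3
L[5]='$': occ=0, LF[5]=C('$')+0=0+0=0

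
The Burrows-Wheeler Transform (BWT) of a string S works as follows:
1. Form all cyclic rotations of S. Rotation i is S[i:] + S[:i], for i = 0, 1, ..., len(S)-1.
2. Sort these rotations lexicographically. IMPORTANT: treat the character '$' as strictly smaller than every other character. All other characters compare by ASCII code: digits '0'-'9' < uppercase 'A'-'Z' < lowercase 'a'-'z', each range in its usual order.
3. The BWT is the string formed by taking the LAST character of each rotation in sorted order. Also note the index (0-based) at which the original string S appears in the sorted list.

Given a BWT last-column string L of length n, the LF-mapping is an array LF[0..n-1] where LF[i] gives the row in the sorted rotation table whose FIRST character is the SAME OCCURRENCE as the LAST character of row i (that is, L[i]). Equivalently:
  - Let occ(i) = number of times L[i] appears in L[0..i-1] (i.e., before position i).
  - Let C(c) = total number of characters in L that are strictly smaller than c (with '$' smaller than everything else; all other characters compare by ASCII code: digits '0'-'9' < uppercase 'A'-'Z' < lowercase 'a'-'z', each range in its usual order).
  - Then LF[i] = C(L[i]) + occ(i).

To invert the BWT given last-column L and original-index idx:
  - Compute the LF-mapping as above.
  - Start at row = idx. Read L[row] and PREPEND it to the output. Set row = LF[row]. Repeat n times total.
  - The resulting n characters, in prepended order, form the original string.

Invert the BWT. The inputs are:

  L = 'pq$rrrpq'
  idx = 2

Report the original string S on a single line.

LF mapping: 1 3 0 5 6 7 2 4
Walk LF starting at row 2, prepending L[row]:
  step 1: row=2, L[2]='$', prepend. Next row=LF[2]=0
  step 2: row=0, L[0]='p', prepend. Next row=LF[0]=1
  step 3: row=1, L[1]='q', prepend. Next row=LF[1]=3
  step 4: row=3, L[3]='r', prepend. Next row=LF[3]=5
  step 5: row=5, L[5]='r', prepend. Next row=LF[5]=7
  step 6: row=7, L[7]='q', prepend. Next row=LF[7]=4
  step 7: row=4, L[4]='r', prepend. Next row=LF[4]=6
  step 8: row=6, L[6]='p', prepend. Next row=LF[6]=2
Reversed output: prqrrqp$

Answer: prqrrqp$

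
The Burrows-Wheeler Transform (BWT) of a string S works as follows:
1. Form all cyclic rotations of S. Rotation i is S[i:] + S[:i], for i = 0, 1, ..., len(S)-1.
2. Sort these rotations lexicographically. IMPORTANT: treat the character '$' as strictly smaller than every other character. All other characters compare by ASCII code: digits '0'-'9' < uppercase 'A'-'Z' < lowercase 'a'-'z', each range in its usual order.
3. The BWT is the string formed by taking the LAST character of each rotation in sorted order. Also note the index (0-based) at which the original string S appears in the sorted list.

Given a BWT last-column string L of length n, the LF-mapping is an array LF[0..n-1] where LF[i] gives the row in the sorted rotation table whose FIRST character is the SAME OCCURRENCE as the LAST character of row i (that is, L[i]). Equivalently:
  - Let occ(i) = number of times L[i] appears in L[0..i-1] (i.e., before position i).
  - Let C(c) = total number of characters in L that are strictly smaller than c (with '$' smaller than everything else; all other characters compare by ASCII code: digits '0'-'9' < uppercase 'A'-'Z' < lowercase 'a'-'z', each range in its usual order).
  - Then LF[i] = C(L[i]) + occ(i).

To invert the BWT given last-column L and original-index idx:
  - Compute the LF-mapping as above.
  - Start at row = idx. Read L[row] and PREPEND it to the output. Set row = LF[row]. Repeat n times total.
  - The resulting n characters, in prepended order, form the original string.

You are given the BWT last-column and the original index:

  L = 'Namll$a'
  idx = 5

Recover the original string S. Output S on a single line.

LF mapping: 1 2 6 4 5 0 3
Walk LF starting at row 5, prepending L[row]:
  step 1: row=5, L[5]='$', prepend. Next row=LF[5]=0
  step 2: row=0, L[0]='N', prepend. Next row=LF[0]=1
  step 3: row=1, L[1]='a', prepend. Next row=LF[1]=2
  step 4: row=2, L[2]='m', prepend. Next row=LF[2]=6
  step 5: row=6, L[6]='a', prepend. Next row=LF[6]=3
  step 6: row=3, L[3]='l', prepend. Next row=LF[3]=4
  step 7: row=4, L[4]='l', prepend. Next row=LF[4]=5
Reversed output: llamaN$

Answer: llamaN$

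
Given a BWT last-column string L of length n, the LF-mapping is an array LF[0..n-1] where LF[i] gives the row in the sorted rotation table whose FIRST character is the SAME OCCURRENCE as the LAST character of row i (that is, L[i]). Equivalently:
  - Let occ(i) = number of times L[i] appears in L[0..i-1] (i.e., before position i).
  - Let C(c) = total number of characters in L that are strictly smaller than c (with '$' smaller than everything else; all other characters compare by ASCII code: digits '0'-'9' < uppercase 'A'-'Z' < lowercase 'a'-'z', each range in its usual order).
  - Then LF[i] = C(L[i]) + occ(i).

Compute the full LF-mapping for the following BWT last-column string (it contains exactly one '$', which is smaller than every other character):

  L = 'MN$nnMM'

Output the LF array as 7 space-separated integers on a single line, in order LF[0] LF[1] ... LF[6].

Char counts: '$':1, 'M':3, 'N':1, 'n':2
C (first-col start): C('$')=0, C('M')=1, C('N')=4, C('n')=5
L[0]='M': occ=0, LF[0]=C('M')+0=1+0=1
L[1]='N': occ=0, LF[1]=C('N')+0=4+0=4
L[2]='$': occ=0, LF[2]=C('$')+0=0+0=0
L[3]='n': occ=0, LF[3]=C('n')+0=5+0=5
L[4]='n': occ=1, LF[4]=C('n')+1=5+1=6
L[5]='M': occ=1, LF[5]=C('M')+1=1+1=2
L[6]='M': occ=2, LF[6]=C('M')+2=1+2=3

Answer: 1 4 0 5 6 2 3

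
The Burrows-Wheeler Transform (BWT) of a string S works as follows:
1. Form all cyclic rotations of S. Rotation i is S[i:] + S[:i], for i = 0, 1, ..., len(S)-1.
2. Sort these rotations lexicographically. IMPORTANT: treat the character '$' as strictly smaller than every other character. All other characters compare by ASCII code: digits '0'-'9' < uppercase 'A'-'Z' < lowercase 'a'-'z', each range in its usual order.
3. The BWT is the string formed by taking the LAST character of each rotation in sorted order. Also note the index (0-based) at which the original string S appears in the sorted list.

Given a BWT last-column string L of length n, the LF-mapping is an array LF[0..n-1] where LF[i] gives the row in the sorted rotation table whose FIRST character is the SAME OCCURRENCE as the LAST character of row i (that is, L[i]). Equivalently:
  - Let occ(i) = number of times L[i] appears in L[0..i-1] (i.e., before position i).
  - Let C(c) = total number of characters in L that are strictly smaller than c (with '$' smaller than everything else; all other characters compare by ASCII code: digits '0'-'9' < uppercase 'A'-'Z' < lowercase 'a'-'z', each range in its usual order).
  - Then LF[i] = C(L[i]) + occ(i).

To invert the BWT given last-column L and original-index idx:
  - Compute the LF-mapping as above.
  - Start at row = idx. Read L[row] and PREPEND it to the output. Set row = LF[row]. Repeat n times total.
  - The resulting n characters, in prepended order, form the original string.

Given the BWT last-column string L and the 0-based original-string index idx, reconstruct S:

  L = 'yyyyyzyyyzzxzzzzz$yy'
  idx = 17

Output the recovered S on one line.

Answer: zzyzzzyyxyzzzyyyyyy$

Derivation:
LF mapping: 2 3 4 5 6 12 7 8 9 13 14 1 15 16 17 18 19 0 10 11
Walk LF starting at row 17, prepending L[row]:
  step 1: row=17, L[17]='$', prepend. Next row=LF[17]=0
  step 2: row=0, L[0]='y', prepend. Next row=LF[0]=2
  step 3: row=2, L[2]='y', prepend. Next row=LF[2]=4
  step 4: row=4, L[4]='y', prepend. Next row=LF[4]=6
  step 5: row=6, L[6]='y', prepend. Next row=LF[6]=7
  step 6: row=7, L[7]='y', prepend. Next row=LF[7]=8
  step 7: row=8, L[8]='y', prepend. Next row=LF[8]=9
  step 8: row=9, L[9]='z', prepend. Next row=LF[9]=13
  step 9: row=13, L[13]='z', prepend. Next row=LF[13]=16
  step 10: row=16, L[16]='z', prepend. Next row=LF[16]=19
  step 11: row=19, L[19]='y', prepend. Next row=LF[19]=11
  step 12: row=11, L[11]='x', prepend. Next row=LF[11]=1
  step 13: row=1, L[1]='y', prepend. Next row=LF[1]=3
  step 14: row=3, L[3]='y', prepend. Next row=LF[3]=5
  step 15: row=5, L[5]='z', prepend. Next row=LF[5]=12
  step 16: row=12, L[12]='z', prepend. Next row=LF[12]=15
  step 17: row=15, L[15]='z', prepend. Next row=LF[15]=18
  step 18: row=18, L[18]='y', prepend. Next row=LF[18]=10
  step 19: row=10, L[10]='z', prepend. Next row=LF[10]=14
  step 20: row=14, L[14]='z', prepend. Next row=LF[14]=17
Reversed output: zzyzzzyyxyzzzyyyyyy$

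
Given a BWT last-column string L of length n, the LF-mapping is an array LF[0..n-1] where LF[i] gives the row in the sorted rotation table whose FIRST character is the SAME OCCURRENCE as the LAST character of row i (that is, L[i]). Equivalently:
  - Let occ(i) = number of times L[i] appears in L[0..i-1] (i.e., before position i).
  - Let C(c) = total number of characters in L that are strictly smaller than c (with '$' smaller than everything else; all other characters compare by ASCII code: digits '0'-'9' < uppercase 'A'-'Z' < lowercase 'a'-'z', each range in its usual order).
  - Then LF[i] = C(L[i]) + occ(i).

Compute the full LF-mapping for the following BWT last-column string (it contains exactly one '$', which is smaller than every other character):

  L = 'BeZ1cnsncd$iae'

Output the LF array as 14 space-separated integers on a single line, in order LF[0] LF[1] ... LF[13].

Answer: 2 8 3 1 5 11 13 12 6 7 0 10 4 9

Derivation:
Char counts: '$':1, '1':1, 'B':1, 'Z':1, 'a':1, 'c':2, 'd':1, 'e':2, 'i':1, 'n':2, 's':1
C (first-col start): C('$')=0, C('1')=1, C('B')=2, C('Z')=3, C('a')=4, C('c')=5, C('d')=7, C('e')=8, C('i')=10, C('n')=11, C('s')=13
L[0]='B': occ=0, LF[0]=C('B')+0=2+0=2
L[1]='e': occ=0, LF[1]=C('e')+0=8+0=8
L[2]='Z': occ=0, LF[2]=C('Z')+0=3+0=3
L[3]='1': occ=0, LF[3]=C('1')+0=1+0=1
L[4]='c': occ=0, LF[4]=C('c')+0=5+0=5
L[5]='n': occ=0, LF[5]=C('n')+0=11+0=11
L[6]='s': occ=0, LF[6]=C('s')+0=13+0=13
L[7]='n': occ=1, LF[7]=C('n')+1=11+1=12
L[8]='c': occ=1, LF[8]=C('c')+1=5+1=6
L[9]='d': occ=0, LF[9]=C('d')+0=7+0=7
L[10]='$': occ=0, LF[10]=C('$')+0=0+0=0
L[11]='i': occ=0, LF[11]=C('i')+0=10+0=10
L[12]='a': occ=0, LF[12]=C('a')+0=4+0=4
L[13]='e': occ=1, LF[13]=C('e')+1=8+1=9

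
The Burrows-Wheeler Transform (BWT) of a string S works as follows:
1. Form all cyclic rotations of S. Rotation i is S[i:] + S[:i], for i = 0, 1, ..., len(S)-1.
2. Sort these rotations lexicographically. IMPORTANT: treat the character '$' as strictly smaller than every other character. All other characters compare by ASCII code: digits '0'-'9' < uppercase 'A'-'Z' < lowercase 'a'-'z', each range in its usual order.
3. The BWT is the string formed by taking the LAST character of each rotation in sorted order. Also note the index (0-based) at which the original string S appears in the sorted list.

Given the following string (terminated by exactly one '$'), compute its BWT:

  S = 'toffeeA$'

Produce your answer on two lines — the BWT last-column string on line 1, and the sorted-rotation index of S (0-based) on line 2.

Answer: Aeeffot$
7

Derivation:
All 8 rotations (rotation i = S[i:]+S[:i]):
  rot[0] = toffeeA$
  rot[1] = offeeA$t
  rot[2] = ffeeA$to
  rot[3] = feeA$tof
  rot[4] = eeA$toff
  rot[5] = eA$toffe
  rot[6] = A$toffee
  rot[7] = $toffeeA
Sorted (with $ < everything):
  sorted[0] = $toffeeA  (last char: 'A')
  sorted[1] = A$toffee  (last char: 'e')
  sorted[2] = eA$toffe  (last char: 'e')
  sorted[3] = eeA$toff  (last char: 'f')
  sorted[4] = feeA$tof  (last char: 'f')
  sorted[5] = ffeeA$to  (last char: 'o')
  sorted[6] = offeeA$t  (last char: 't')
  sorted[7] = toffeeA$  (last char: '$')
Last column: Aeeffot$
Original string S is at sorted index 7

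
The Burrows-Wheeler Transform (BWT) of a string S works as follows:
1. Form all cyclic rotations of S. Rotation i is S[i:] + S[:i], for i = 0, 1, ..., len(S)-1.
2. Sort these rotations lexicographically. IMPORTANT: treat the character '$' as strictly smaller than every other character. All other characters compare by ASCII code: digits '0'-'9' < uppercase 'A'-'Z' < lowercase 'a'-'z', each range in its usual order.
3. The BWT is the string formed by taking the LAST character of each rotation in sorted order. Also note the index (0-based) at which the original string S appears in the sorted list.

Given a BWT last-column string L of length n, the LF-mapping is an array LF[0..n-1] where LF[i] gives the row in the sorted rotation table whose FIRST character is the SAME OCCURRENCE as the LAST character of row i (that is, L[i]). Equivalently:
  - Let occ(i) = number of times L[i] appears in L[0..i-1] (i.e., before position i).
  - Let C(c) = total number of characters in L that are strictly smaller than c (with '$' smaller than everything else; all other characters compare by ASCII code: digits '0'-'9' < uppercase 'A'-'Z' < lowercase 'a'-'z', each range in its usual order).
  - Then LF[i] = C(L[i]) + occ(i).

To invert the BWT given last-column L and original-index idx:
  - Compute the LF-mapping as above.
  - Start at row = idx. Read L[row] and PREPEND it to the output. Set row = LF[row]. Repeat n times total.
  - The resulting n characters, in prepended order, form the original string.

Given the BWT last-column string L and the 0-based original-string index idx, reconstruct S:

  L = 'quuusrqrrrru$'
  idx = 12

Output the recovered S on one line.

Answer: uurrsrruqruq$

Derivation:
LF mapping: 1 9 10 11 8 3 2 4 5 6 7 12 0
Walk LF starting at row 12, prepending L[row]:
  step 1: row=12, L[12]='$', prepend. Next row=LF[12]=0
  step 2: row=0, L[0]='q', prepend. Next row=LF[0]=1
  step 3: row=1, L[1]='u', prepend. Next row=LF[1]=9
  step 4: row=9, L[9]='r', prepend. Next row=LF[9]=6
  step 5: row=6, L[6]='q', prepend. Next row=LF[6]=2
  step 6: row=2, L[2]='u', prepend. Next row=LF[2]=10
  step 7: row=10, L[10]='r', prepend. Next row=LF[10]=7
  step 8: row=7, L[7]='r', prepend. Next row=LF[7]=4
  step 9: row=4, L[4]='s', prepend. Next row=LF[4]=8
  step 10: row=8, L[8]='r', prepend. Next row=LF[8]=5
  step 11: row=5, L[5]='r', prepend. Next row=LF[5]=3
  step 12: row=3, L[3]='u', prepend. Next row=LF[3]=11
  step 13: row=11, L[11]='u', prepend. Next row=LF[11]=12
Reversed output: uurrsrruqruq$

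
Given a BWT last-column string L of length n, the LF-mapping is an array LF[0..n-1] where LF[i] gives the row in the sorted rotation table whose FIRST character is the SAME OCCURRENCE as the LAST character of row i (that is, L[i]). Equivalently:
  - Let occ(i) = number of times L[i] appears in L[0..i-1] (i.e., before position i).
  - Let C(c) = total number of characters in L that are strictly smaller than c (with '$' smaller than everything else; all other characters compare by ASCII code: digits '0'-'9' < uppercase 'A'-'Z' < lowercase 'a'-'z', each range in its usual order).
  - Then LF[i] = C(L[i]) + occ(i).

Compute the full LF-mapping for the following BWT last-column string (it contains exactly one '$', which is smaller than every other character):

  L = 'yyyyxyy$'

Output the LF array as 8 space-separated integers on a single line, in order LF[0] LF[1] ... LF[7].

Char counts: '$':1, 'x':1, 'y':6
C (first-col start): C('$')=0, C('x')=1, C('y')=2
L[0]='y': occ=0, LF[0]=C('y')+0=2+0=2
L[1]='y': occ=1, LF[1]=C('y')+1=2+1=3
L[2]='y': occ=2, LF[2]=C('y')+2=2+2=4
L[3]='y': occ=3, LF[3]=C('y')+3=2+3=5
L[4]='x': occ=0, LF[4]=C('x')+0=1+0=1
L[5]='y': occ=4, LF[5]=C('y')+4=2+4=6
L[6]='y': occ=5, LF[6]=C('y')+5=2+5=7
L[7]='$': occ=0, LF[7]=C('$')+0=0+0=0

Answer: 2 3 4 5 1 6 7 0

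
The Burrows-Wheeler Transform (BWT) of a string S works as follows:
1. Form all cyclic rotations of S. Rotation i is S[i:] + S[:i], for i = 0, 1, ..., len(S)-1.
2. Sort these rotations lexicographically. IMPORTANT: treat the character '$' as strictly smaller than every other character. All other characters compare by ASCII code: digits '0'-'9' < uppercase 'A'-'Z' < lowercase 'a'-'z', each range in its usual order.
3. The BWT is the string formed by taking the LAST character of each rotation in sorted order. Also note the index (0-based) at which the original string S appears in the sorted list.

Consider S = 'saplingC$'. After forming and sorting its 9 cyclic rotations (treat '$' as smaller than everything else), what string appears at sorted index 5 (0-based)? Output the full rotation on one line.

All 9 rotations (rotation i = S[i:]+S[:i]):
  rot[0] = saplingC$
  rot[1] = aplingC$s
  rot[2] = plingC$sa
  rot[3] = lingC$sap
  rot[4] = ingC$sapl
  rot[5] = ngC$sapli
  rot[6] = gC$saplin
  rot[7] = C$sapling
  rot[8] = $saplingC
Sorted (with $ < everything):
  sorted[0] = $saplingC
  sorted[1] = C$sapling
  sorted[2] = aplingC$s
  sorted[3] = gC$saplin
  sorted[4] = ingC$sapl
  sorted[5] = lingC$sap
  sorted[6] = ngC$sapli
  sorted[7] = plingC$sa
  sorted[8] = saplingC$
sorted[5] = lingC$sap

Answer: lingC$sap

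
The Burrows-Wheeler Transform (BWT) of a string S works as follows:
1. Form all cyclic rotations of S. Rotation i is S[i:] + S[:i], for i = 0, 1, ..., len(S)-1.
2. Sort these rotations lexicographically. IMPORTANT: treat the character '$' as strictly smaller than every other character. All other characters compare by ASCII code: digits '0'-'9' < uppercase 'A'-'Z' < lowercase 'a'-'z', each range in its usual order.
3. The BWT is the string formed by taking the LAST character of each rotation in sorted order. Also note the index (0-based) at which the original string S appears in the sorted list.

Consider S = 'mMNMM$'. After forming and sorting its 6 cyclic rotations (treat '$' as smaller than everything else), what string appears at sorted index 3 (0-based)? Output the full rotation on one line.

Answer: MNMM$m

Derivation:
All 6 rotations (rotation i = S[i:]+S[:i]):
  rot[0] = mMNMM$
  rot[1] = MNMM$m
  rot[2] = NMM$mM
  rot[3] = MM$mMN
  rot[4] = M$mMNM
  rot[5] = $mMNMM
Sorted (with $ < everything):
  sorted[0] = $mMNMM
  sorted[1] = M$mMNM
  sorted[2] = MM$mMN
  sorted[3] = MNMM$m
  sorted[4] = NMM$mM
  sorted[5] = mMNMM$
sorted[3] = MNMM$m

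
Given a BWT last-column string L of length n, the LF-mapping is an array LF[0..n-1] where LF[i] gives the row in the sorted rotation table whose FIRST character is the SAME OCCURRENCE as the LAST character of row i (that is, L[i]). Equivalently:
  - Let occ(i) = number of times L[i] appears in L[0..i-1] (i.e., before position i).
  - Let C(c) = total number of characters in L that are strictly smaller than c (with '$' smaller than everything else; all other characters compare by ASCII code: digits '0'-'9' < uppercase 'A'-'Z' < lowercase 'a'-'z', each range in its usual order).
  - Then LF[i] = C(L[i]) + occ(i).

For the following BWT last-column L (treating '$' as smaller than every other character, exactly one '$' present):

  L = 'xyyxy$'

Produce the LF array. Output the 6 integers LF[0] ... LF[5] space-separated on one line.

Char counts: '$':1, 'x':2, 'y':3
C (first-col start): C('$')=0, C('x')=1, C('y')=3
L[0]='x': occ=0, LF[0]=C('x')+0=1+0=1
L[1]='y': occ=0, LF[1]=C('y')+0=3+0=3
L[2]='y': occ=1, LF[2]=C('y')+1=3+1=4
L[3]='x': occ=1, LF[3]=C('x')+1=1+1=2
L[4]='y': occ=2, LF[4]=C('y')+2=3+2=5
L[5]='$': occ=0, LF[5]=C('$')+0=0+0=0

Answer: 1 3 4 2 5 0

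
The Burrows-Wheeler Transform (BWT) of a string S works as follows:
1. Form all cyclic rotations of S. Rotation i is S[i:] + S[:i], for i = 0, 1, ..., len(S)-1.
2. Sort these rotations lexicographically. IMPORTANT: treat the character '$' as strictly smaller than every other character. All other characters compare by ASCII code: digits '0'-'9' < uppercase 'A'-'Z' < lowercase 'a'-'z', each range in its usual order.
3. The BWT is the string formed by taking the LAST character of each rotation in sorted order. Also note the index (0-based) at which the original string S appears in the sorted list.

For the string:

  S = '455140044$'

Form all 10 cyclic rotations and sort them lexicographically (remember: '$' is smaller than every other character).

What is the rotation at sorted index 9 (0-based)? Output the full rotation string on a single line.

Answer: 55140044$4

Derivation:
All 10 rotations (rotation i = S[i:]+S[:i]):
  rot[0] = 455140044$
  rot[1] = 55140044$4
  rot[2] = 5140044$45
  rot[3] = 140044$455
  rot[4] = 40044$4551
  rot[5] = 0044$45514
  rot[6] = 044$455140
  rot[7] = 44$4551400
  rot[8] = 4$45514004
  rot[9] = $455140044
Sorted (with $ < everything):
  sorted[0] = $455140044
  sorted[1] = 0044$45514
  sorted[2] = 044$455140
  sorted[3] = 140044$455
  sorted[4] = 4$45514004
  sorted[5] = 40044$4551
  sorted[6] = 44$4551400
  sorted[7] = 455140044$
  sorted[8] = 5140044$45
  sorted[9] = 55140044$4
sorted[9] = 55140044$4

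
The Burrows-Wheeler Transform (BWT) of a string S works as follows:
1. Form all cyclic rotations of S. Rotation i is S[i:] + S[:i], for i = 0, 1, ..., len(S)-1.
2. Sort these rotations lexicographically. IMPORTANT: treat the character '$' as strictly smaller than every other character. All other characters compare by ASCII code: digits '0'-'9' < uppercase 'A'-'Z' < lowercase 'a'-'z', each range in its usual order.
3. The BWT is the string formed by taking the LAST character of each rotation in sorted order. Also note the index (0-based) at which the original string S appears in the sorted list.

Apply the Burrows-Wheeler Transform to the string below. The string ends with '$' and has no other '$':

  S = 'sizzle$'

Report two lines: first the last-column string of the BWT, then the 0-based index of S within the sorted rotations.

Answer: elsz$zi
4

Derivation:
All 7 rotations (rotation i = S[i:]+S[:i]):
  rot[0] = sizzle$
  rot[1] = izzle$s
  rot[2] = zzle$si
  rot[3] = zle$siz
  rot[4] = le$sizz
  rot[5] = e$sizzl
  rot[6] = $sizzle
Sorted (with $ < everything):
  sorted[0] = $sizzle  (last char: 'e')
  sorted[1] = e$sizzl  (last char: 'l')
  sorted[2] = izzle$s  (last char: 's')
  sorted[3] = le$sizz  (last char: 'z')
  sorted[4] = sizzle$  (last char: '$')
  sorted[5] = zle$siz  (last char: 'z')
  sorted[6] = zzle$si  (last char: 'i')
Last column: elsz$zi
Original string S is at sorted index 4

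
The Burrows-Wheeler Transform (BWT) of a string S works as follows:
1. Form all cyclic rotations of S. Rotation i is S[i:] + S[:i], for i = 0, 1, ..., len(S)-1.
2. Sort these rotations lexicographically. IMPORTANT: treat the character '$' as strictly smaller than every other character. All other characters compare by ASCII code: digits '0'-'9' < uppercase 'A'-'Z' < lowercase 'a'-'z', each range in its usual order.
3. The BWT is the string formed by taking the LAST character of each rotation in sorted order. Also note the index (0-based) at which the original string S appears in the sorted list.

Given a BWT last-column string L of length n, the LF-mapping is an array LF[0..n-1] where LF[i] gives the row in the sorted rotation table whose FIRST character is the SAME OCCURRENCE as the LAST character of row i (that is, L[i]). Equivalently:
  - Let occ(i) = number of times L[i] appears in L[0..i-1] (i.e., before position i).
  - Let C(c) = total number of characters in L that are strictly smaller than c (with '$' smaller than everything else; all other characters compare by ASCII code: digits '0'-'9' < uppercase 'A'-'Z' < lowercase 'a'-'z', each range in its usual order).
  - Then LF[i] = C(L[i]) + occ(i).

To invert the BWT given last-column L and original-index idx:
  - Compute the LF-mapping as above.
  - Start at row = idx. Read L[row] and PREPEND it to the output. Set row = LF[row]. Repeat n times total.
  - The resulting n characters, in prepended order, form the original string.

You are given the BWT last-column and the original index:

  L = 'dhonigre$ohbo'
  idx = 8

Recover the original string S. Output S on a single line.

LF mapping: 2 5 9 8 7 4 12 3 0 10 6 1 11
Walk LF starting at row 8, prepending L[row]:
  step 1: row=8, L[8]='$', prepend. Next row=LF[8]=0
  step 2: row=0, L[0]='d', prepend. Next row=LF[0]=2
  step 3: row=2, L[2]='o', prepend. Next row=LF[2]=9
  step 4: row=9, L[9]='o', prepend. Next row=LF[9]=10
  step 5: row=10, L[10]='h', prepend. Next row=LF[10]=6
  step 6: row=6, L[6]='r', prepend. Next row=LF[6]=12
  step 7: row=12, L[12]='o', prepend. Next row=LF[12]=11
  step 8: row=11, L[11]='b', prepend. Next row=LF[11]=1
  step 9: row=1, L[1]='h', prepend. Next row=LF[1]=5
  step 10: row=5, L[5]='g', prepend. Next row=LF[5]=4
  step 11: row=4, L[4]='i', prepend. Next row=LF[4]=7
  step 12: row=7, L[7]='e', prepend. Next row=LF[7]=3
  step 13: row=3, L[3]='n', prepend. Next row=LF[3]=8
Reversed output: neighborhood$

Answer: neighborhood$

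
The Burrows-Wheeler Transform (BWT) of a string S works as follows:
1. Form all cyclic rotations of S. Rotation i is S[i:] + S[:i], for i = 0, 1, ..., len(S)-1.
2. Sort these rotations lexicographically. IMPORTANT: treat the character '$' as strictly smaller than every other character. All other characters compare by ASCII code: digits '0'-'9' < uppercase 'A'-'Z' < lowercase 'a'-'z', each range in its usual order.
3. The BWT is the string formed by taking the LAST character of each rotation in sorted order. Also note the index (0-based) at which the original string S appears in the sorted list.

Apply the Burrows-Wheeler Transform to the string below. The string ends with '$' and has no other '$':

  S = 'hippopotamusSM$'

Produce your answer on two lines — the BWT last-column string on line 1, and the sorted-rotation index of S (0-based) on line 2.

Answer: MSst$happpoiuom
4

Derivation:
All 15 rotations (rotation i = S[i:]+S[:i]):
  rot[0] = hippopotamusSM$
  rot[1] = ippopotamusSM$h
  rot[2] = ppopotamusSM$hi
  rot[3] = popotamusSM$hip
  rot[4] = opotamusSM$hipp
  rot[5] = potamusSM$hippo
  rot[6] = otamusSM$hippop
  rot[7] = tamusSM$hippopo
  rot[8] = amusSM$hippopot
  rot[9] = musSM$hippopota
  rot[10] = usSM$hippopotam
  rot[11] = sSM$hippopotamu
  rot[12] = SM$hippopotamus
  rot[13] = M$hippopotamusS
  rot[14] = $hippopotamusSM
Sorted (with $ < everything):
  sorted[0] = $hippopotamusSM  (last char: 'M')
  sorted[1] = M$hippopotamusS  (last char: 'S')
  sorted[2] = SM$hippopotamus  (last char: 's')
  sorted[3] = amusSM$hippopot  (last char: 't')
  sorted[4] = hippopotamusSM$  (last char: '$')
  sorted[5] = ippopotamusSM$h  (last char: 'h')
  sorted[6] = musSM$hippopota  (last char: 'a')
  sorted[7] = opotamusSM$hipp  (last char: 'p')
  sorted[8] = otamusSM$hippop  (last char: 'p')
  sorted[9] = popotamusSM$hip  (last char: 'p')
  sorted[10] = potamusSM$hippo  (last char: 'o')
  sorted[11] = ppopotamusSM$hi  (last char: 'i')
  sorted[12] = sSM$hippopotamu  (last char: 'u')
  sorted[13] = tamusSM$hippopo  (last char: 'o')
  sorted[14] = usSM$hippopotam  (last char: 'm')
Last column: MSst$happpoiuom
Original string S is at sorted index 4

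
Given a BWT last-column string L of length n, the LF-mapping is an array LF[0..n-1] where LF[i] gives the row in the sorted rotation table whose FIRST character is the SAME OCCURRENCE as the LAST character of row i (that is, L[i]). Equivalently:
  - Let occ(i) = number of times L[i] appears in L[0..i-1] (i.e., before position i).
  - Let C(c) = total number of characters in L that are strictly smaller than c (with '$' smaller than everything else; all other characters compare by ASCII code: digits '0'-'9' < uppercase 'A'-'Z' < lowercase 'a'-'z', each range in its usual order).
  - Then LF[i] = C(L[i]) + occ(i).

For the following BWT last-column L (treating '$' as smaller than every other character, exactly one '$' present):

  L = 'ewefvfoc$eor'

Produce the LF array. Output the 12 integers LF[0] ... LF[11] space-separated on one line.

Answer: 2 11 3 5 10 6 7 1 0 4 8 9

Derivation:
Char counts: '$':1, 'c':1, 'e':3, 'f':2, 'o':2, 'r':1, 'v':1, 'w':1
C (first-col start): C('$')=0, C('c')=1, C('e')=2, C('f')=5, C('o')=7, C('r')=9, C('v')=10, C('w')=11
L[0]='e': occ=0, LF[0]=C('e')+0=2+0=2
L[1]='w': occ=0, LF[1]=C('w')+0=11+0=11
L[2]='e': occ=1, LF[2]=C('e')+1=2+1=3
L[3]='f': occ=0, LF[3]=C('f')+0=5+0=5
L[4]='v': occ=0, LF[4]=C('v')+0=10+0=10
L[5]='f': occ=1, LF[5]=C('f')+1=5+1=6
L[6]='o': occ=0, LF[6]=C('o')+0=7+0=7
L[7]='c': occ=0, LF[7]=C('c')+0=1+0=1
L[8]='$': occ=0, LF[8]=C('$')+0=0+0=0
L[9]='e': occ=2, LF[9]=C('e')+2=2+2=4
L[10]='o': occ=1, LF[10]=C('o')+1=7+1=8
L[11]='r': occ=0, LF[11]=C('r')+0=9+0=9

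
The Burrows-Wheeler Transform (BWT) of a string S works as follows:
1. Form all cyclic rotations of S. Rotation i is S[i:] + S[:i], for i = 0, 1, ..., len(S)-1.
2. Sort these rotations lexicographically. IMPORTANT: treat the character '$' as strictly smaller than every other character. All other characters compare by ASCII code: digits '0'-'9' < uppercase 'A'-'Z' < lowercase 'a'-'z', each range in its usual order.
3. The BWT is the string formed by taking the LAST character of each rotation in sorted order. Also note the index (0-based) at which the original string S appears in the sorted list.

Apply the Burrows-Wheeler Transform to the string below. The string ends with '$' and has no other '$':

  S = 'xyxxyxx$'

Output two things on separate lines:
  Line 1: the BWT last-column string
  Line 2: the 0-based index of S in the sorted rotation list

All 8 rotations (rotation i = S[i:]+S[:i]):
  rot[0] = xyxxyxx$
  rot[1] = yxxyxx$x
  rot[2] = xxyxx$xy
  rot[3] = xyxx$xyx
  rot[4] = yxx$xyxx
  rot[5] = xx$xyxxy
  rot[6] = x$xyxxyx
  rot[7] = $xyxxyxx
Sorted (with $ < everything):
  sorted[0] = $xyxxyxx  (last char: 'x')
  sorted[1] = x$xyxxyx  (last char: 'x')
  sorted[2] = xx$xyxxy  (last char: 'y')
  sorted[3] = xxyxx$xy  (last char: 'y')
  sorted[4] = xyxx$xyx  (last char: 'x')
  sorted[5] = xyxxyxx$  (last char: '$')
  sorted[6] = yxx$xyxx  (last char: 'x')
  sorted[7] = yxxyxx$x  (last char: 'x')
Last column: xxyyx$xx
Original string S is at sorted index 5

Answer: xxyyx$xx
5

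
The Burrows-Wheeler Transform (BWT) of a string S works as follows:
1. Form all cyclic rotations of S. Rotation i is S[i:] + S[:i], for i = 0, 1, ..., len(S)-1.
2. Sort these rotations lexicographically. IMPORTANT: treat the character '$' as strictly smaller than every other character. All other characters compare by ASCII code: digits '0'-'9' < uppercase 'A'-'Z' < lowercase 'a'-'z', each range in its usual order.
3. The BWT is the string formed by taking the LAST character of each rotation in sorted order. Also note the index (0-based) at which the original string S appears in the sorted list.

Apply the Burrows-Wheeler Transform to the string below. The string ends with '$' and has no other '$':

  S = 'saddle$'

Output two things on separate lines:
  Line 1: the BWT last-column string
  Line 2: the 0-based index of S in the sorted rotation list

All 7 rotations (rotation i = S[i:]+S[:i]):
  rot[0] = saddle$
  rot[1] = addle$s
  rot[2] = ddle$sa
  rot[3] = dle$sad
  rot[4] = le$sadd
  rot[5] = e$saddl
  rot[6] = $saddle
Sorted (with $ < everything):
  sorted[0] = $saddle  (last char: 'e')
  sorted[1] = addle$s  (last char: 's')
  sorted[2] = ddle$sa  (last char: 'a')
  sorted[3] = dle$sad  (last char: 'd')
  sorted[4] = e$saddl  (last char: 'l')
  sorted[5] = le$sadd  (last char: 'd')
  sorted[6] = saddle$  (last char: '$')
Last column: esadld$
Original string S is at sorted index 6

Answer: esadld$
6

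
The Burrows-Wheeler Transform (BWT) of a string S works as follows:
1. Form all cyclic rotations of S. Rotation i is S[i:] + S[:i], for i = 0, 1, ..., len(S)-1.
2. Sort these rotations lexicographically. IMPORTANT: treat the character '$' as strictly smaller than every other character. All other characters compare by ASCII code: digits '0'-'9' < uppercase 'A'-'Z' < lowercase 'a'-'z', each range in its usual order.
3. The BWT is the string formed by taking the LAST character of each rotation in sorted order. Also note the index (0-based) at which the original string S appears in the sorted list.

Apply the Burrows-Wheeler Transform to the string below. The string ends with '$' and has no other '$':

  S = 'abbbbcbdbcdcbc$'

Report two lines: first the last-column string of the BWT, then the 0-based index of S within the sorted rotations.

All 15 rotations (rotation i = S[i:]+S[:i]):
  rot[0] = abbbbcbdbcdcbc$
  rot[1] = bbbbcbdbcdcbc$a
  rot[2] = bbbcbdbcdcbc$ab
  rot[3] = bbcbdbcdcbc$abb
  rot[4] = bcbdbcdcbc$abbb
  rot[5] = cbdbcdcbc$abbbb
  rot[6] = bdbcdcbc$abbbbc
  rot[7] = dbcdcbc$abbbbcb
  rot[8] = bcdcbc$abbbbcbd
  rot[9] = cdcbc$abbbbcbdb
  rot[10] = dcbc$abbbbcbdbc
  rot[11] = cbc$abbbbcbdbcd
  rot[12] = bc$abbbbcbdbcdc
  rot[13] = c$abbbbcbdbcdcb
  rot[14] = $abbbbcbdbcdcbc
Sorted (with $ < everything):
  sorted[0] = $abbbbcbdbcdcbc  (last char: 'c')
  sorted[1] = abbbbcbdbcdcbc$  (last char: '$')
  sorted[2] = bbbbcbdbcdcbc$a  (last char: 'a')
  sorted[3] = bbbcbdbcdcbc$ab  (last char: 'b')
  sorted[4] = bbcbdbcdcbc$abb  (last char: 'b')
  sorted[5] = bc$abbbbcbdbcdc  (last char: 'c')
  sorted[6] = bcbdbcdcbc$abbb  (last char: 'b')
  sorted[7] = bcdcbc$abbbbcbd  (last char: 'd')
  sorted[8] = bdbcdcbc$abbbbc  (last char: 'c')
  sorted[9] = c$abbbbcbdbcdcb  (last char: 'b')
  sorted[10] = cbc$abbbbcbdbcd  (last char: 'd')
  sorted[11] = cbdbcdcbc$abbbb  (last char: 'b')
  sorted[12] = cdcbc$abbbbcbdb  (last char: 'b')
  sorted[13] = dbcdcbc$abbbbcb  (last char: 'b')
  sorted[14] = dcbc$abbbbcbdbc  (last char: 'c')
Last column: c$abbcbdcbdbbbc
Original string S is at sorted index 1

Answer: c$abbcbdcbdbbbc
1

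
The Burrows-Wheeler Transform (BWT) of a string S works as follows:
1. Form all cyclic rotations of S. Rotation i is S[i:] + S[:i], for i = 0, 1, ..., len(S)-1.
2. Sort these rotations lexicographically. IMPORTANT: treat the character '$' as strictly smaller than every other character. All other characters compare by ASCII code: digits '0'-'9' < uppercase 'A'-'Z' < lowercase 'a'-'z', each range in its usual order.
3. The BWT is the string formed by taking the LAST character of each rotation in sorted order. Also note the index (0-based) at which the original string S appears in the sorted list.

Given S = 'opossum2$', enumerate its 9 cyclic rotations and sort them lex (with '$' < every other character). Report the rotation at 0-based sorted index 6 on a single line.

All 9 rotations (rotation i = S[i:]+S[:i]):
  rot[0] = opossum2$
  rot[1] = possum2$o
  rot[2] = ossum2$op
  rot[3] = ssum2$opo
  rot[4] = sum2$opos
  rot[5] = um2$oposs
  rot[6] = m2$opossu
  rot[7] = 2$opossum
  rot[8] = $opossum2
Sorted (with $ < everything):
  sorted[0] = $opossum2
  sorted[1] = 2$opossum
  sorted[2] = m2$opossu
  sorted[3] = opossum2$
  sorted[4] = ossum2$op
  sorted[5] = possum2$o
  sorted[6] = ssum2$opo
  sorted[7] = sum2$opos
  sorted[8] = um2$oposs
sorted[6] = ssum2$opo

Answer: ssum2$opo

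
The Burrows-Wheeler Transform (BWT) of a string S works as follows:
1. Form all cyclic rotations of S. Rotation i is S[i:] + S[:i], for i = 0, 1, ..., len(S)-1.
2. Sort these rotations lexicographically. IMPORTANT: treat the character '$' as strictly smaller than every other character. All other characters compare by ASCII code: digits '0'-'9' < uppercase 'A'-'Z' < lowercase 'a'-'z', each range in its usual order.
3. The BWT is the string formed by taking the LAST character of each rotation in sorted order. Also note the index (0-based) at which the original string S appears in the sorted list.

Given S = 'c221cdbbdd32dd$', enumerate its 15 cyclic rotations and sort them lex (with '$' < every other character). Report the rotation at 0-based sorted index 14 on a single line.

All 15 rotations (rotation i = S[i:]+S[:i]):
  rot[0] = c221cdbbdd32dd$
  rot[1] = 221cdbbdd32dd$c
  rot[2] = 21cdbbdd32dd$c2
  rot[3] = 1cdbbdd32dd$c22
  rot[4] = cdbbdd32dd$c221
  rot[5] = dbbdd32dd$c221c
  rot[6] = bbdd32dd$c221cd
  rot[7] = bdd32dd$c221cdb
  rot[8] = dd32dd$c221cdbb
  rot[9] = d32dd$c221cdbbd
  rot[10] = 32dd$c221cdbbdd
  rot[11] = 2dd$c221cdbbdd3
  rot[12] = dd$c221cdbbdd32
  rot[13] = d$c221cdbbdd32d
  rot[14] = $c221cdbbdd32dd
Sorted (with $ < everything):
  sorted[0] = $c221cdbbdd32dd
  sorted[1] = 1cdbbdd32dd$c22
  sorted[2] = 21cdbbdd32dd$c2
  sorted[3] = 221cdbbdd32dd$c
  sorted[4] = 2dd$c221cdbbdd3
  sorted[5] = 32dd$c221cdbbdd
  sorted[6] = bbdd32dd$c221cd
  sorted[7] = bdd32dd$c221cdb
  sorted[8] = c221cdbbdd32dd$
  sorted[9] = cdbbdd32dd$c221
  sorted[10] = d$c221cdbbdd32d
  sorted[11] = d32dd$c221cdbbd
  sorted[12] = dbbdd32dd$c221c
  sorted[13] = dd$c221cdbbdd32
  sorted[14] = dd32dd$c221cdbb
sorted[14] = dd32dd$c221cdbb

Answer: dd32dd$c221cdbb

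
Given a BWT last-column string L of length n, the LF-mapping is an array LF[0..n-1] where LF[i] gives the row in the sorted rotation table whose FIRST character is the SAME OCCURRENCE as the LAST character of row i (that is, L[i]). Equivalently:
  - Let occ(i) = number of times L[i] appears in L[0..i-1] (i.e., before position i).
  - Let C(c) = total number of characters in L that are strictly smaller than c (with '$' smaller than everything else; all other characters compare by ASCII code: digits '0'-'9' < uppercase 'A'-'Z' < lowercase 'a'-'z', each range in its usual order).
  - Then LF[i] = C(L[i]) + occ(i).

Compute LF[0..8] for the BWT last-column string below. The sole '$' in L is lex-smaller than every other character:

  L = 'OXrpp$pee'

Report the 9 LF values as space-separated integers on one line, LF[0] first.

Char counts: '$':1, 'O':1, 'X':1, 'e':2, 'p':3, 'r':1
C (first-col start): C('$')=0, C('O')=1, C('X')=2, C('e')=3, C('p')=5, C('r')=8
L[0]='O': occ=0, LF[0]=C('O')+0=1+0=1
L[1]='X': occ=0, LF[1]=C('X')+0=2+0=2
L[2]='r': occ=0, LF[2]=C('r')+0=8+0=8
L[3]='p': occ=0, LF[3]=C('p')+0=5+0=5
L[4]='p': occ=1, LF[4]=C('p')+1=5+1=6
L[5]='$': occ=0, LF[5]=C('$')+0=0+0=0
L[6]='p': occ=2, LF[6]=C('p')+2=5+2=7
L[7]='e': occ=0, LF[7]=C('e')+0=3+0=3
L[8]='e': occ=1, LF[8]=C('e')+1=3+1=4

Answer: 1 2 8 5 6 0 7 3 4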